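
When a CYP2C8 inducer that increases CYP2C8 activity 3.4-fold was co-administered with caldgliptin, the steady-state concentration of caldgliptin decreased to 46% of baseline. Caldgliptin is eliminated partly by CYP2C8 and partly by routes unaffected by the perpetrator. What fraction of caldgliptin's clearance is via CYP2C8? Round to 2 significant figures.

Let x = fm,CYP2C8. Because steady-state concentration ∝ 1/CL, relative clearance rose to 1/0.460 = 2.174.
Only the CYP2C8 route changed, so 2.174 = x·3.4 + (1 − x), giving x = 0.49.

0.49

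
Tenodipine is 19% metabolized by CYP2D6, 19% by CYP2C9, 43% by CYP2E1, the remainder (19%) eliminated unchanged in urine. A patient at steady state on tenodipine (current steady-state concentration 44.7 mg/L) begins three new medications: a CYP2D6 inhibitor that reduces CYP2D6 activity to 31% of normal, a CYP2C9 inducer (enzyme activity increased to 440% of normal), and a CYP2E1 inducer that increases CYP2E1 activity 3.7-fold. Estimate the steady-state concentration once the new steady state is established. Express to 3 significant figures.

16.7 mg/L

CYP2D6: 0.19 × 0.31 = 0.0589
CYP2C9: 0.19 × 4.4 = 0.836
CYP2E1: 0.43 × 3.7 = 1.591
Other: 0.19 (unchanged)
New clearance relative to baseline: 0.0589 + 0.836 + 1.591 + 0.19 = 2.6759.
Steady-state concentration ∝ 1/CL: new value = 44.7 / 2.6759 = 16.7 mg/L.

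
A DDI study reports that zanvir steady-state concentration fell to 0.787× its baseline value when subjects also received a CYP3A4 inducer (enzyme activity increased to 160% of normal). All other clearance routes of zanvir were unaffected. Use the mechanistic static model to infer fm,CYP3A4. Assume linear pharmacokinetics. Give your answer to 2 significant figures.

0.45

Let fm be the CYP3A4 fraction. New clearance relative to baseline = fm × 1.6 + (1 − fm).
Steady-state concentration ratio = 1 / (new CL fraction), so new CL fraction = 1 / 0.787 = 1.271.
fm × 1.6 + 1 − fm = 1.271  ⇒  fm × (1.6 − 1) = 0.2706  ⇒  fm = 0.45.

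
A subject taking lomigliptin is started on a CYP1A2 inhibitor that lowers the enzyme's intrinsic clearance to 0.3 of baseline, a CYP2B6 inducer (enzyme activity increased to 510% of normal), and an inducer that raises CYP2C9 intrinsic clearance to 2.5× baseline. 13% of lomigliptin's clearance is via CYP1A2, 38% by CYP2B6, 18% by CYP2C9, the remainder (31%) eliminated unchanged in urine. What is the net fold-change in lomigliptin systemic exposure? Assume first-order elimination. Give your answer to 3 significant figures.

0.365

CYP1A2: 0.13 × 0.3 = 0.039
CYP2B6: 0.38 × 5.1 = 1.938
CYP2C9: 0.18 × 2.5 = 0.45
Other: 0.31 (unchanged)
New clearance relative to baseline: 0.039 + 1.938 + 0.45 + 0.31 = 2.737.
Systemic exposure ∝ 1/CL: fold-change = 1 / 2.737 = 0.365.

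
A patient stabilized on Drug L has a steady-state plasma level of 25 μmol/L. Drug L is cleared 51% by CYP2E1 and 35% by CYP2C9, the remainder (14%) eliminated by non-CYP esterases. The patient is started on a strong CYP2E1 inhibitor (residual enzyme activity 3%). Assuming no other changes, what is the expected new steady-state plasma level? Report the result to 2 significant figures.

49 μmol/L

The CYP2E1 pathway (51% of clearance) drops to 0.03× activity: 0.51 × 0.03 = 0.0153.
CYP2C9 (35%) and the residual 14% are unaffected.
Relative clearance = 0.0153 + 0.35 + 0.14 = 0.5053.
With dosing unchanged, steady-state plasma level scales as 1/CL: 25 / 0.5053 = 49 μmol/L.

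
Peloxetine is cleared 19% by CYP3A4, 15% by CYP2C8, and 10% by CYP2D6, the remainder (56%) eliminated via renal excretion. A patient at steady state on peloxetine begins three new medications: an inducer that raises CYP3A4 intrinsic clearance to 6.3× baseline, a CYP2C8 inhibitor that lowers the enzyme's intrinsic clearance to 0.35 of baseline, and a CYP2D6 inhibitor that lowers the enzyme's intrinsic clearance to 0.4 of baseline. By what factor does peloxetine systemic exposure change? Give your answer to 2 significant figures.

The CYP3A4 pathway (19% of clearance) increases to 6.3× activity: 0.19 × 6.3 = 1.197.
The CYP2C8 pathway (15% of clearance) is reduced to 0.35× activity: 0.15 × 0.35 = 0.0525.
The CYP2D6 pathway (10% of clearance) falls to 0.4× activity: 0.1 × 0.4 = 0.04.
The remaining 56% of clearance is unaffected.
CL_new/CL_old = 1.197 + 0.0525 + 0.04 + 0.56 = 1.8495.
Because systemic exposure varies inversely with clearance, the combined effect is 1 / 1.8495 = 0.54.

0.54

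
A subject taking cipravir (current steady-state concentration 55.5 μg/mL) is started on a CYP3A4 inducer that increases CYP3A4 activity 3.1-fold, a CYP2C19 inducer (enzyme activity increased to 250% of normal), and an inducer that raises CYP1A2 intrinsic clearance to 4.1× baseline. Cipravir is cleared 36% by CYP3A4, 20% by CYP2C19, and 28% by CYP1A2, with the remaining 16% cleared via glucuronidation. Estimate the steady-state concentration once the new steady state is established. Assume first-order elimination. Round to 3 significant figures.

CYP3A4: 0.36 × 3.1 = 1.116
CYP2C19: 0.2 × 2.5 = 0.5
CYP1A2: 0.28 × 4.1 = 1.148
Other: 0.16 (unchanged)
New clearance relative to baseline: 1.116 + 0.5 + 1.148 + 0.16 = 2.924.
Steady-state concentration ∝ 1/CL: new value = 55.5 / 2.924 = 19.0 μg/mL.

19.0 μg/mL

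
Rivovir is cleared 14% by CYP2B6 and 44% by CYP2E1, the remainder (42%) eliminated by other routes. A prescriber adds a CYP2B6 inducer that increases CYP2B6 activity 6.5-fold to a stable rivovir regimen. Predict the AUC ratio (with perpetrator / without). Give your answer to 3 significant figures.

0.565

The CYP2B6 pathway (14% of clearance) is boosted to 6.5× activity: 0.14 × 6.5 = 0.91.
CYP2E1 (44%) and the residual 42% are unaffected.
Relative clearance = 0.91 + 0.44 + 0.42 = 1.77.
AUC is inversely proportional to clearance, so the fold-change is 1 / 1.77 = 0.565.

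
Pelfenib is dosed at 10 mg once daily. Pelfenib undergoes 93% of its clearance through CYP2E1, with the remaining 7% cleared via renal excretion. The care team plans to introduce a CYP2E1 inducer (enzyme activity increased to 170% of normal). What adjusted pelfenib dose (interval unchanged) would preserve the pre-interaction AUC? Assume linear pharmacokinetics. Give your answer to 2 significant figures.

The CYP2E1 pathway (93% of clearance) increases to 1.7× activity: 0.93 × 1.7 = 1.581.
Non-CYP routes (7%) are unchanged.
Relative clearance = 1.581 + 0.07 = 1.651.
To maintain the same steady-state level, dose must scale with clearance: new dose = 10 × 1.651 = 17 mg.

17 mg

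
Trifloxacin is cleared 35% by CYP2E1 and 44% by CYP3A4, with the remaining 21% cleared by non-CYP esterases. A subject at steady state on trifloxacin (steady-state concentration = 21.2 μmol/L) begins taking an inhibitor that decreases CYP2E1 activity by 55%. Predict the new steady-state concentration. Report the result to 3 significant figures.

The CYP2E1 pathway (35% of clearance) falls to 0.45× activity: 0.35 × 0.45 = 0.1575.
CYP3A4 (44%) and the residual 21% are unaffected.
CL_new/CL_old = 0.1575 + 0.44 + 0.21 = 0.8075.
New steady-state concentration = baseline ÷ relative clearance = 21.2 / 0.8075 = 26.3 μmol/L.

26.3 μmol/L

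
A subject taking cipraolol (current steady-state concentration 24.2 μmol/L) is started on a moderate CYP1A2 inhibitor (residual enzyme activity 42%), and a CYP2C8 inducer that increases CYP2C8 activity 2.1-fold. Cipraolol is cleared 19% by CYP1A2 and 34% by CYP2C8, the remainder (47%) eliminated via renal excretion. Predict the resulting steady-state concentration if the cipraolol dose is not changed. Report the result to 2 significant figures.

19 μmol/L

The CYP1A2 pathway (19% of clearance) is reduced to 0.42× activity: 0.19 × 0.42 = 0.0798.
The CYP2C8 pathway (34% of clearance) rises to 2.1× activity: 0.34 × 2.1 = 0.714.
The remaining 47% of clearance is unaffected.
New clearance relative to baseline: 0.0798 + 0.714 + 0.47 = 1.2638.
Steady-state concentration ∝ 1/CL: new value = 24.2 / 1.2638 = 19 μmol/L.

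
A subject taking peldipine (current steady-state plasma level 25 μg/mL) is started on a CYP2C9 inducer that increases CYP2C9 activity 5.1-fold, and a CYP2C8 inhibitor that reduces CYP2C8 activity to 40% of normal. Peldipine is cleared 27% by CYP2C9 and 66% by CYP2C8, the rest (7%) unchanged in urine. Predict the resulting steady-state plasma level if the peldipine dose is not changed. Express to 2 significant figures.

The CYP2C9 pathway (27% of clearance) is boosted to 5.1× activity: 0.27 × 5.1 = 1.377.
The CYP2C8 pathway (66% of clearance) drops to 0.4× activity: 0.66 × 0.4 = 0.264.
The remaining 7% of clearance is unaffected.
New clearance relative to baseline: 1.377 + 0.264 + 0.07 = 1.711.
Steady-state plasma level ∝ 1/CL: new value = 25 / 1.711 = 15 μg/mL.

15 μg/mL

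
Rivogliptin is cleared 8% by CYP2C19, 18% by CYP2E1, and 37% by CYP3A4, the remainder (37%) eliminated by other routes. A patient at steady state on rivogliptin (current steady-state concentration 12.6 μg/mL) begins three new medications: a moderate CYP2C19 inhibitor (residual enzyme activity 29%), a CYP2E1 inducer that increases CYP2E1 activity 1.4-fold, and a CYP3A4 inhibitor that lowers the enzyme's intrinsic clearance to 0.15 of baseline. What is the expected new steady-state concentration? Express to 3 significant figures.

18.0 μg/mL

The CYP2C19 pathway (8% of clearance) is reduced to 0.29× activity: 0.08 × 0.29 = 0.0232.
The CYP2E1 pathway (18% of clearance) is boosted to 1.4× activity: 0.18 × 1.4 = 0.252.
The CYP3A4 pathway (37% of clearance) drops to 0.15× activity: 0.37 × 0.15 = 0.0555.
Non-CYP routes (37%) are unchanged.
Relative clearance = 0.0232 + 0.252 + 0.0555 + 0.37 = 0.7007.
Dividing the baseline by the relative clearance: 12.6 / 0.7007 = 18.0 μg/mL.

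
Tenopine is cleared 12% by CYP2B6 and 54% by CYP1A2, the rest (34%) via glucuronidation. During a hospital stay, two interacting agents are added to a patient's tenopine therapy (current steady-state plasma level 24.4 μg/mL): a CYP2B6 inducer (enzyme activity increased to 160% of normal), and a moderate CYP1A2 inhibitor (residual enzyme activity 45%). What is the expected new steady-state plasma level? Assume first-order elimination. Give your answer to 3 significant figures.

The CYP2B6 pathway (12% of clearance) rises to 1.6× activity: 0.12 × 1.6 = 0.192.
The CYP1A2 pathway (54% of clearance) falls to 0.45× activity: 0.54 × 0.45 = 0.243.
Non-CYP routes (34%) are unchanged.
New clearance relative to baseline: 0.192 + 0.243 + 0.34 = 0.775.
New steady-state plasma level = 24.4 / 0.775 = 31.5 μg/mL (concentration scales inversely with clearance).

31.5 μg/mL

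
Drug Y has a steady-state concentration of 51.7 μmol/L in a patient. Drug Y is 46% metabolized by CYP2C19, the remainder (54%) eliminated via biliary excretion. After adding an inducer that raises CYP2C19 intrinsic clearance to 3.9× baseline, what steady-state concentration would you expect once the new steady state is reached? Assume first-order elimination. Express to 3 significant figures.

22.2 μmol/L

The CYP2C19 pathway (46% of clearance) is boosted to 3.9× activity: 0.46 × 3.9 = 1.794.
The remaining 54% of clearance is unaffected.
CL_new/CL_old = 1.794 + 0.54 = 2.334.
Steady-state concentration ∝ 1/CL, so new value = 51.7 / 2.334 = 22.2 μmol/L.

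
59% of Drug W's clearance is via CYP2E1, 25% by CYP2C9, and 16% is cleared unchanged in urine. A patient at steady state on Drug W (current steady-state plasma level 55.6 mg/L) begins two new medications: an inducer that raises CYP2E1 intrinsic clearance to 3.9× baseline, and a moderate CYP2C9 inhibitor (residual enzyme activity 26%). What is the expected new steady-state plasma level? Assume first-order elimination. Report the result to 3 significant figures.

22.0 mg/L

The CYP2E1 pathway (59% of clearance) is boosted to 3.9× activity: 0.59 × 3.9 = 2.301.
The CYP2C9 pathway (25% of clearance) drops to 0.26× activity: 0.25 × 0.26 = 0.065.
The remaining 16% of clearance is unaffected.
CL_new/CL_old = 2.301 + 0.065 + 0.16 = 2.526.
Steady-state plasma level ∝ 1/CL: new value = 55.6 / 2.526 = 22.0 mg/L.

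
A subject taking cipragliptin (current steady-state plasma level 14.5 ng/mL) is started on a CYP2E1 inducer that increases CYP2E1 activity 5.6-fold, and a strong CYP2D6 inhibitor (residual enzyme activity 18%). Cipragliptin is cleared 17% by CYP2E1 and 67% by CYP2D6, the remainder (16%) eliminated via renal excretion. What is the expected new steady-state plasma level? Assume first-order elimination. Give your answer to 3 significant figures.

11.8 ng/mL

The CYP2E1 pathway (17% of clearance) increases to 5.6× activity: 0.17 × 5.6 = 0.952.
The CYP2D6 pathway (67% of clearance) falls to 0.18× activity: 0.67 × 0.18 = 0.1206.
The remaining 16% of clearance is unaffected.
New clearance relative to baseline: 0.952 + 0.1206 + 0.16 = 1.2326.
Dividing the baseline by the relative clearance: 14.5 / 1.2326 = 11.8 ng/mL.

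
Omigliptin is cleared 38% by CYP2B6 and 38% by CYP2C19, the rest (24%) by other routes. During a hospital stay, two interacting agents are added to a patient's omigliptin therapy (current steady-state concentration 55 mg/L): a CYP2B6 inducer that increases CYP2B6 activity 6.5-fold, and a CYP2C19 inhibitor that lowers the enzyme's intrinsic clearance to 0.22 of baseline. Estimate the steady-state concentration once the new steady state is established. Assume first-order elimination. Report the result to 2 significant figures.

The CYP2B6 pathway (38% of clearance) is boosted to 6.5× activity: 0.38 × 6.5 = 2.47.
The CYP2C19 pathway (38% of clearance) is reduced to 0.22× activity: 0.38 × 0.22 = 0.0836.
The remaining 24% of clearance is unaffected.
Relative clearance = 2.47 + 0.0836 + 0.24 = 2.7936.
Dividing the baseline by the relative clearance: 55 / 2.7936 = 20 mg/L.

20 mg/L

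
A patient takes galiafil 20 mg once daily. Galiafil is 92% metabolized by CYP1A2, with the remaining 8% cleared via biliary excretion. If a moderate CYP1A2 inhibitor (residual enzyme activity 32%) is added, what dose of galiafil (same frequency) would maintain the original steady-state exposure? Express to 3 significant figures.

CYP1A2: 0.92 × 0.32 = 0.2944
Other: 0.08 (unchanged)
Relative clearance = 0.2944 + 0.08 = 0.3744.
Css,avg = (dose rate)/CL, so holding Css fixed requires dose ∝ CL: 20 × 0.3744 = 7.49 mg.

7.49 mg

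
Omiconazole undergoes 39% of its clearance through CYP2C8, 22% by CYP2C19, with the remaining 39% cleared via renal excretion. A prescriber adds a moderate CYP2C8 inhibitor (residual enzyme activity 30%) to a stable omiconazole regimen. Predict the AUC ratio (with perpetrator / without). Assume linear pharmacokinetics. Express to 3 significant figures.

1.38

CYP2C8: 0.39 × 0.3 = 0.117
CYP2C19: 0.22 (unchanged)
Other: 0.39 (unchanged)
CL_new/CL_old = 0.117 + 0.22 + 0.39 = 0.727.
AUC ratio = CL_old/CL_new = 1 / 0.727 = 1.38.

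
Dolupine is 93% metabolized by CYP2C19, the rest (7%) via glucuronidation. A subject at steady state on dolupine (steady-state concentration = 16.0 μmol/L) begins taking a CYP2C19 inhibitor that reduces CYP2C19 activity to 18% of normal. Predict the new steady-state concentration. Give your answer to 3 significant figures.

The CYP2C19 pathway (93% of clearance) is reduced to 0.18× activity: 0.93 × 0.18 = 0.1674.
The remaining 7% of clearance is unaffected.
Relative clearance = 0.1674 + 0.07 = 0.2374.
With dosing unchanged, steady-state concentration scales as 1/CL: 16.0 / 0.2374 = 67.4 μmol/L.

67.4 μmol/L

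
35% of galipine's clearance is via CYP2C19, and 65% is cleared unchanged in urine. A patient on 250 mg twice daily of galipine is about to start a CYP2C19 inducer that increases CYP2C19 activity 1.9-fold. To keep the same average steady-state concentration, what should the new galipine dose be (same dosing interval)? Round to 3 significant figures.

The CYP2C19 pathway (35% of clearance) is boosted to 1.9× activity: 0.35 × 1.9 = 0.665.
The remaining 65% of clearance is unaffected.
Relative clearance = 0.665 + 0.65 = 1.315.
Css,avg = (dose rate)/CL, so holding Css fixed requires dose ∝ CL: 250 × 1.315 = 329 mg.

329 mg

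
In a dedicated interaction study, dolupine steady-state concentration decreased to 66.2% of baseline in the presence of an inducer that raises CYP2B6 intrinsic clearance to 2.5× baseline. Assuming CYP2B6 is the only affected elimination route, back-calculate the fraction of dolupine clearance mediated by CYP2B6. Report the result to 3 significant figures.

0.340

CL'/CL = 1 / 0.662 = 1.511
2.5·fm + (1 − fm) = 1.511
fm = (1.511 − 1) / (2.5 − 1) = 0.340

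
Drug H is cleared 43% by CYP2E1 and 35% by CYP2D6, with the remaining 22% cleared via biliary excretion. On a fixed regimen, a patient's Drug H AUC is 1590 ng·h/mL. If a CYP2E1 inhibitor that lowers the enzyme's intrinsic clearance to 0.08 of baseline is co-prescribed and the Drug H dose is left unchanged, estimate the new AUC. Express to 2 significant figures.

2.6 × 10³ ng·h/mL

The CYP2E1 pathway (43% of clearance) falls to 0.08× activity: 0.43 × 0.08 = 0.0344.
CYP2D6 (35%) and the residual 22% are unaffected.
New clearance relative to baseline: 0.0344 + 0.35 + 0.22 = 0.6044.
With dosing unchanged, AUC scales as 1/CL: 1590 / 0.6044 = 2.6 × 10³ ng·h/mL.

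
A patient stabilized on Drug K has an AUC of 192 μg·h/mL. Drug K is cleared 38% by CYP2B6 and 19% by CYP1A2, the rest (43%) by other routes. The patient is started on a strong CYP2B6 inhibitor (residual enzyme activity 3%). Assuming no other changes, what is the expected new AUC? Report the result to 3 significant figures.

CYP2B6: 0.38 × 0.03 = 0.0114
CYP1A2: 0.19 (unchanged)
Other: 0.43 (unchanged)
CL_new/CL_old = 0.0114 + 0.19 + 0.43 = 0.6314.
With dosing unchanged, AUC scales as 1/CL: 192 / 0.6314 = 304 μg·h/mL.

304 μg·h/mL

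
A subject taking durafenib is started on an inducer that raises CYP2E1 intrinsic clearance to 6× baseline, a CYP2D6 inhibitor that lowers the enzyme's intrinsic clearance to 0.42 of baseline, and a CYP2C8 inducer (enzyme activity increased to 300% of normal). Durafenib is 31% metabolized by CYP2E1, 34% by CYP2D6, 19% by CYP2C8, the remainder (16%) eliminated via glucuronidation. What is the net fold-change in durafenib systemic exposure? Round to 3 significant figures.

0.366

The CYP2E1 pathway (31% of clearance) rises to 6× activity: 0.31 × 6 = 1.86.
The CYP2D6 pathway (34% of clearance) drops to 0.42× activity: 0.34 × 0.42 = 0.1428.
The CYP2C8 pathway (19% of clearance) rises to 3× activity: 0.19 × 3 = 0.57.
Non-CYP routes (16%) are unchanged.
New clearance relative to baseline: 1.86 + 0.1428 + 0.57 + 0.16 = 2.7328.
Because systemic exposure varies inversely with clearance, the combined effect is 1 / 2.7328 = 0.366.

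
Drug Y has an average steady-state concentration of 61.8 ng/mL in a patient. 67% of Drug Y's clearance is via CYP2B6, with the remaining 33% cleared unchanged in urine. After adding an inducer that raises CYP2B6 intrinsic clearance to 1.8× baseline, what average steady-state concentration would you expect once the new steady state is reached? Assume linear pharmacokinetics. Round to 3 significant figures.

40.2 ng/mL

CYP2B6: 0.67 × 1.8 = 1.206
Other: 0.33 (unchanged)
CL_new/CL_old = 1.206 + 0.33 = 1.536.
Average steady-state concentration ∝ 1/CL, so new value = 61.8 / 1.536 = 40.2 ng/mL.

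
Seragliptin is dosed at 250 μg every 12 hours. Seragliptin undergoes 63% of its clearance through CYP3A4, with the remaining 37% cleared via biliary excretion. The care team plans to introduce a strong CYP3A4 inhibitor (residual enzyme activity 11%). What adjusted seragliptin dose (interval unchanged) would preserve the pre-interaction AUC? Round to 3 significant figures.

CYP3A4: 0.63 × 0.11 = 0.0693
Other: 0.37 (unchanged)
Relative clearance = 0.0693 + 0.37 = 0.4393.
Exposure is unchanged when dose changes in proportion to clearance. New dose = 250 μg × 0.4393 = 110 μg.

110 μg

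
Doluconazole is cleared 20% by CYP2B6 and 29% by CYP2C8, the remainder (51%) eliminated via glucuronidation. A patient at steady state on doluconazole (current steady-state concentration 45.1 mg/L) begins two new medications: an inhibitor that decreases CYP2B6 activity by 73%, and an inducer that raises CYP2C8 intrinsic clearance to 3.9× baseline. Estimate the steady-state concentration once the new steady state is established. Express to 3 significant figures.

26.6 mg/L

CYP2B6: 0.2 × 0.27 = 0.054
CYP2C8: 0.29 × 3.9 = 1.131
Other: 0.51 (unchanged)
New clearance relative to baseline: 0.054 + 1.131 + 0.51 = 1.695.
New steady-state concentration = 45.1 / 1.695 = 26.6 mg/L (concentration scales inversely with clearance).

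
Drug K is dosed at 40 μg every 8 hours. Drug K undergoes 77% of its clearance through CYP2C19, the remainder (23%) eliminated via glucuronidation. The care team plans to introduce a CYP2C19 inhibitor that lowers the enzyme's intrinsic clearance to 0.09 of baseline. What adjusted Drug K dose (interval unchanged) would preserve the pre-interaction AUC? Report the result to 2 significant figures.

The CYP2C19 pathway (77% of clearance) falls to 0.09× activity: 0.77 × 0.09 = 0.0693.
The remaining 23% of clearance is unaffected.
CL_new/CL_old = 0.0693 + 0.23 = 0.2993.
Exposure is unchanged when dose changes in proportion to clearance. New dose = 40 μg × 0.2993 = 12 μg.

12 μg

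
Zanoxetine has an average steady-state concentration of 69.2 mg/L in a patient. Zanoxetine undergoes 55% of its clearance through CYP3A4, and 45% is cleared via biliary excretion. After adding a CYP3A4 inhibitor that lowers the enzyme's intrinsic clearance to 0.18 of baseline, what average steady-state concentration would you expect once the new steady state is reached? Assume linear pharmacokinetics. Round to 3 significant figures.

The CYP3A4 pathway (55% of clearance) drops to 0.18× activity: 0.55 × 0.18 = 0.099.
The remaining 45% of clearance is unaffected.
Relative clearance = 0.099 + 0.45 = 0.549.
New average steady-state concentration = baseline ÷ relative clearance = 69.2 / 0.549 = 126 mg/L.

126 mg/L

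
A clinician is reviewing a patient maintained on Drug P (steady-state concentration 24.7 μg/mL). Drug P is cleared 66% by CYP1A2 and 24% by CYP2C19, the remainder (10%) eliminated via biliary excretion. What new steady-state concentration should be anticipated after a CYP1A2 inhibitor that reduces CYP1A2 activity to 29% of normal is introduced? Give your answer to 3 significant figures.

46.5 μg/mL

CYP1A2: 0.66 × 0.29 = 0.1914
CYP2C19: 0.24 (unchanged)
Other: 0.1 (unchanged)
CL_new/CL_old = 0.1914 + 0.24 + 0.1 = 0.5314.
With dosing unchanged, steady-state concentration scales as 1/CL: 24.7 / 0.5314 = 46.5 μg/mL.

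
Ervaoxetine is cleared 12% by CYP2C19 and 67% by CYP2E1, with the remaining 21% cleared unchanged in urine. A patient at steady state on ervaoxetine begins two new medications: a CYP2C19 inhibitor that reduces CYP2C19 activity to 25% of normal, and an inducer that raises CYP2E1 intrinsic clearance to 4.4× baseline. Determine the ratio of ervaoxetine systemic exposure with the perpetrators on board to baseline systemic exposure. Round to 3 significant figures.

0.314

The CYP2C19 pathway (12% of clearance) is reduced to 0.25× activity: 0.12 × 0.25 = 0.03.
The CYP2E1 pathway (67% of clearance) rises to 4.4× activity: 0.67 × 4.4 = 2.948.
The remaining 21% of clearance is unaffected.
CL_new/CL_old = 0.03 + 2.948 + 0.21 = 3.188.
Net systemic exposure ratio = 1 / 3.188 = 0.314.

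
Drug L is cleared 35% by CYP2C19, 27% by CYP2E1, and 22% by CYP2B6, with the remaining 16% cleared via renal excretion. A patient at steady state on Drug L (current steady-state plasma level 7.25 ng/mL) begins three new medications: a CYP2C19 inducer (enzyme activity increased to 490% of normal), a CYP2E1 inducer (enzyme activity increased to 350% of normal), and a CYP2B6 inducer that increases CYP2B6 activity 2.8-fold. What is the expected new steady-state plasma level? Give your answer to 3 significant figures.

The CYP2C19 pathway (35% of clearance) is boosted to 4.9× activity: 0.35 × 4.9 = 1.715.
The CYP2E1 pathway (27% of clearance) increases to 3.5× activity: 0.27 × 3.5 = 0.945.
The CYP2B6 pathway (22% of clearance) is boosted to 2.8× activity: 0.22 × 2.8 = 0.616.
The remaining 16% of clearance is unaffected.
Relative clearance = 1.715 + 0.945 + 0.616 + 0.16 = 3.436.
Dividing the baseline by the relative clearance: 7.25 / 3.436 = 2.11 ng/mL.

2.11 ng/mL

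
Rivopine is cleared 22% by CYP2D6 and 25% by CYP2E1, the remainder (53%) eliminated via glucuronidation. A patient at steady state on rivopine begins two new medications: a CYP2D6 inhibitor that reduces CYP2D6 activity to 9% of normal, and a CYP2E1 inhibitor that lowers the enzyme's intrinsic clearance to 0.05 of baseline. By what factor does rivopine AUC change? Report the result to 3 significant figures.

1.78

The CYP2D6 pathway (22% of clearance) is reduced to 0.09× activity: 0.22 × 0.09 = 0.0198.
The CYP2E1 pathway (25% of clearance) is reduced to 0.05× activity: 0.25 × 0.05 = 0.0125.
The remaining 53% of clearance is unaffected.
New clearance relative to baseline: 0.0198 + 0.0125 + 0.53 = 0.5623.
Because AUC varies inversely with clearance, the combined effect is 1 / 0.5623 = 1.78.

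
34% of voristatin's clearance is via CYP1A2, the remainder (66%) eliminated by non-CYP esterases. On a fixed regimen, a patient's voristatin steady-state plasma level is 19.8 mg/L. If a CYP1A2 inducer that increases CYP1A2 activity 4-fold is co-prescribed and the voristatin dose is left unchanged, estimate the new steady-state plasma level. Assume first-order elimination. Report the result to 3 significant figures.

The CYP1A2 pathway (34% of clearance) is boosted to 4× activity: 0.34 × 4 = 1.36.
Non-CYP routes (66%) are unchanged.
New clearance relative to baseline: 1.36 + 0.66 = 2.02.
With dosing unchanged, steady-state plasma level scales as 1/CL: 19.8 / 2.02 = 9.80 mg/L.

9.80 mg/L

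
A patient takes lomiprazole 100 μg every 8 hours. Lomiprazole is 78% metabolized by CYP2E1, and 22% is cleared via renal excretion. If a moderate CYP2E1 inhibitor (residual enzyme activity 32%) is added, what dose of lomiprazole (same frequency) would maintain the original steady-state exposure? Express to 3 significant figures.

The CYP2E1 pathway (78% of clearance) falls to 0.32× activity: 0.78 × 0.32 = 0.2496.
The remaining 22% of clearance is unaffected.
CL_new/CL_old = 0.2496 + 0.22 = 0.4696.
To maintain the same steady-state level, dose must scale with clearance: new dose = 100 × 0.4696 = 47.0 μg.

47.0 μg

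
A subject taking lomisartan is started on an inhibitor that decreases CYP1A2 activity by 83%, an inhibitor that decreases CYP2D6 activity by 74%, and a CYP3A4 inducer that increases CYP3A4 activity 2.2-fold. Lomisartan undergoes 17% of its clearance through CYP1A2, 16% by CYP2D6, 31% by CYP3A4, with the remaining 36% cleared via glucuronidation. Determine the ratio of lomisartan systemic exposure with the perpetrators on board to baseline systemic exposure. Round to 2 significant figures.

0.90

CYP1A2: 0.17 × 0.17 = 0.0289
CYP2D6: 0.16 × 0.26 = 0.0416
CYP3A4: 0.31 × 2.2 = 0.682
Other: 0.36 (unchanged)
New clearance relative to baseline: 0.0289 + 0.0416 + 0.682 + 0.36 = 1.1125.
Net systemic exposure ratio = 1 / 1.1125 = 0.90.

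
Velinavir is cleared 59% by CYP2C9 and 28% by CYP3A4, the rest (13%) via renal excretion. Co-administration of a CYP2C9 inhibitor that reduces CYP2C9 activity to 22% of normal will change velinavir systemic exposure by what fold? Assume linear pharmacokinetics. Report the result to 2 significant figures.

1.9

The CYP2C9 pathway (59% of clearance) falls to 0.22× activity: 0.59 × 0.22 = 0.1298.
CYP3A4 (28%) and the residual 13% are unaffected.
CL_new/CL_old = 0.1298 + 0.28 + 0.13 = 0.5398.
Systemic exposure ratio = CL_old/CL_new = 1 / 0.5398 = 1.9.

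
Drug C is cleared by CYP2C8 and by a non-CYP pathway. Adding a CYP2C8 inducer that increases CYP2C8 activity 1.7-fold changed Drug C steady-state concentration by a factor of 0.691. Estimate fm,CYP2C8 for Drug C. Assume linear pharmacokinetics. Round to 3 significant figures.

Write x for the fraction cleared via CYP2C8. The observed steady-state concentration change means clearance rose to 1/0.691 = 1.447 of baseline.
Only the CYP2C8 route changed, so 1.447 = x·1.7 + (1 − x), giving x = 0.639.

0.639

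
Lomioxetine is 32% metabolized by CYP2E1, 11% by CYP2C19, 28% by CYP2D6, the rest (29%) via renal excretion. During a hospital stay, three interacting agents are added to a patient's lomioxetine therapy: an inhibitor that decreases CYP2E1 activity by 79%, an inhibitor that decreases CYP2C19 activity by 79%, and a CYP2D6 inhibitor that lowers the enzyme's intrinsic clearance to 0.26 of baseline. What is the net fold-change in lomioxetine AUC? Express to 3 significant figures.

The CYP2E1 pathway (32% of clearance) falls to 0.21× activity: 0.32 × 0.21 = 0.0672.
The CYP2C19 pathway (11% of clearance) drops to 0.21× activity: 0.11 × 0.21 = 0.0231.
The CYP2D6 pathway (28% of clearance) falls to 0.26× activity: 0.28 × 0.26 = 0.0728.
The remaining 29% of clearance is unaffected.
Relative clearance = 0.0672 + 0.0231 + 0.0728 + 0.29 = 0.4531.
AUC ∝ 1/CL: fold-change = 1 / 0.4531 = 2.21.

2.21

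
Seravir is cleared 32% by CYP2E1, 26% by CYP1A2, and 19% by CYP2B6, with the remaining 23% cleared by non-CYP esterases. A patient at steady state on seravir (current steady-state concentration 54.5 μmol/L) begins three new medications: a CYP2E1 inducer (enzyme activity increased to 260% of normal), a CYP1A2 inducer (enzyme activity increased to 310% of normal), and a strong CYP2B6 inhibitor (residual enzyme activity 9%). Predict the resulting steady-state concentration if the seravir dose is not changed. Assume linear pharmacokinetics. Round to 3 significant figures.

28.9 μmol/L

CYP2E1: 0.32 × 2.6 = 0.832
CYP1A2: 0.26 × 3.1 = 0.806
CYP2B6: 0.19 × 0.09 = 0.0171
Other: 0.23 (unchanged)
Relative clearance = 0.832 + 0.806 + 0.0171 + 0.23 = 1.8851.
Dividing the baseline by the relative clearance: 54.5 / 1.8851 = 28.9 μmol/L.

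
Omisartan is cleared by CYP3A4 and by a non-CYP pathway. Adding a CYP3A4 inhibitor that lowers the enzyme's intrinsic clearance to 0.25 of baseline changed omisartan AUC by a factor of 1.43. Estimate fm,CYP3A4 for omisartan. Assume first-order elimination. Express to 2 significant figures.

0.40

CL'/CL = 1 / 1.43 = 0.6993
0.25·fm + (1 − fm) = 0.6993
fm = (0.6993 − 1) / (0.25 − 1) = 0.40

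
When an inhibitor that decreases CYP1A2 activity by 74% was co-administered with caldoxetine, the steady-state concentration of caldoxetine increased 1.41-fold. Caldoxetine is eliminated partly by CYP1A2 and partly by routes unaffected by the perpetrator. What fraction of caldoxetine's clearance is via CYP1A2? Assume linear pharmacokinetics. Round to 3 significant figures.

0.393

Let x = fm,CYP1A2. Because steady-state concentration ∝ 1/CL, relative clearance fell to 1/1.41 = 0.7092.
Setting x·0.26 + (1 − x) = 0.7092 and solving: x = (0.7092 − 1)/(0.26 − 1) = 0.393.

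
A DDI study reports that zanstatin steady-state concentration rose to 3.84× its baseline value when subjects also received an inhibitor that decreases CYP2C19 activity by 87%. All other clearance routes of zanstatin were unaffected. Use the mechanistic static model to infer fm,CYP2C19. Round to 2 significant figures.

0.85

Call the CYP2C19 fraction fm. After the interaction, CL_new/CL_old = fm × 0.13 + (1 − fm).
Steady-state concentration ratio = 1 / (new CL fraction), so new CL fraction = 1 / 3.84 = 0.2604.
fm × 0.13 + 1 − fm = 0.2604  ⇒  fm × (0.13 − 1) = −0.7396  ⇒  fm = 0.85.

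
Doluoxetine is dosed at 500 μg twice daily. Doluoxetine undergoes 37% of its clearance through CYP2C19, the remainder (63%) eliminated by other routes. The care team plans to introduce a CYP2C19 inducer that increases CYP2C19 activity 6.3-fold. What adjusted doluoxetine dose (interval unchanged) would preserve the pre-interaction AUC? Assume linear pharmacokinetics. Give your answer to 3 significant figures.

CYP2C19: 0.37 × 6.3 = 2.331
Other: 0.63 (unchanged)
Relative clearance = 2.331 + 0.63 = 2.961.
To maintain the same steady-state level, dose must scale with clearance: new dose = 500 × 2.961 = 1.48 × 10³ μg.

1.48 × 10³ μg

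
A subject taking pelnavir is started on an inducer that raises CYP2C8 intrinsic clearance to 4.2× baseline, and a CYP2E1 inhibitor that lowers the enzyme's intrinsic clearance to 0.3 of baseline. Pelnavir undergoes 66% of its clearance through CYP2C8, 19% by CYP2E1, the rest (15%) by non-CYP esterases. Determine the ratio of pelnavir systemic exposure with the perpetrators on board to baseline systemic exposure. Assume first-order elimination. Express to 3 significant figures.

The CYP2C8 pathway (66% of clearance) rises to 4.2× activity: 0.66 × 4.2 = 2.772.
The CYP2E1 pathway (19% of clearance) drops to 0.3× activity: 0.19 × 0.3 = 0.057.
The remaining 15% of clearance is unaffected.
New clearance relative to baseline: 2.772 + 0.057 + 0.15 = 2.979.
Systemic exposure ∝ 1/CL: fold-change = 1 / 2.979 = 0.336.

0.336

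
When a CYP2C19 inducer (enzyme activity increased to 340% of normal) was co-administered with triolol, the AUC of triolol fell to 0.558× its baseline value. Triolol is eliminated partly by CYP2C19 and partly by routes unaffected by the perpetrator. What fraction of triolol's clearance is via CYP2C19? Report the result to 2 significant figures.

0.33

Let fm be the CYP2C19 fraction. New clearance relative to baseline = fm × 3.4 + (1 − fm).
AUC ratio = 1 / (new CL fraction), so new CL fraction = 1 / 0.558 = 1.792.
fm × 3.4 + 1 − fm = 1.792  ⇒  fm × (3.4 − 1) = 0.7921  ⇒  fm = 0.33.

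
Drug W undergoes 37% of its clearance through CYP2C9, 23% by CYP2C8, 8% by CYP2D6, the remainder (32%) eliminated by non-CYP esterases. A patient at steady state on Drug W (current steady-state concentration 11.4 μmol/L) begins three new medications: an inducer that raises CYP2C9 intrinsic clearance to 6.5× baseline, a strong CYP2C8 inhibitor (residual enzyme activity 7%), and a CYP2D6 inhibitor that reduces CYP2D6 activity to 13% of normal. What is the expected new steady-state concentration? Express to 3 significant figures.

4.14 μmol/L

CYP2C9: 0.37 × 6.5 = 2.405
CYP2C8: 0.23 × 0.07 = 0.0161
CYP2D6: 0.08 × 0.13 = 0.0104
Other: 0.32 (unchanged)
New clearance relative to baseline: 2.405 + 0.0161 + 0.0104 + 0.32 = 2.7515.
Steady-state concentration ∝ 1/CL: new value = 11.4 / 2.7515 = 4.14 μmol/L.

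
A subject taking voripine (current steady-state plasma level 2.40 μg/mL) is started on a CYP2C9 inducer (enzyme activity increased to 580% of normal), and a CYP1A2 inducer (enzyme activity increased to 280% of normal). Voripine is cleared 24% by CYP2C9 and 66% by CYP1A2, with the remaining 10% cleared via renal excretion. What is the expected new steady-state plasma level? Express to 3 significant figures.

The CYP2C9 pathway (24% of clearance) increases to 5.8× activity: 0.24 × 5.8 = 1.392.
The CYP1A2 pathway (66% of clearance) rises to 2.8× activity: 0.66 × 2.8 = 1.848.
The remaining 10% of clearance is unaffected.
New clearance relative to baseline: 1.392 + 1.848 + 0.1 = 3.34.
Steady-state plasma level ∝ 1/CL: new value = 2.40 / 3.34 = 0.719 μg/mL.

0.719 μg/mL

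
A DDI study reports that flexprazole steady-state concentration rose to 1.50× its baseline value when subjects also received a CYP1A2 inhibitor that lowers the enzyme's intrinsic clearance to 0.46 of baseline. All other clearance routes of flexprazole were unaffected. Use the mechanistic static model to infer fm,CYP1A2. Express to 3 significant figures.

Call the CYP1A2 fraction fm. After the interaction, CL_new/CL_old = fm × 0.46 + (1 − fm).
Steady-state concentration ratio = 1 / (new CL fraction), so new CL fraction = 1 / 1.50 = 0.6667.
fm × 0.46 + 1 − fm = 0.6667  ⇒  fm × (0.46 − 1) = −0.3333  ⇒  fm = 0.617.

0.617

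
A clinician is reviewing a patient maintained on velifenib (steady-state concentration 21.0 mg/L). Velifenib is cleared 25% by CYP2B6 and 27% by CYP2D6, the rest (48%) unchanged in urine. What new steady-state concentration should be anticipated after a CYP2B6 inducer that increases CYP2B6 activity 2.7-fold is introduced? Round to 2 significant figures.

15 mg/L

CYP2B6: 0.25 × 2.7 = 0.675
CYP2D6: 0.27 (unchanged)
Other: 0.48 (unchanged)
CL_new/CL_old = 0.675 + 0.27 + 0.48 = 1.425.
New steady-state concentration = baseline ÷ relative clearance = 21.0 / 1.425 = 15 mg/L.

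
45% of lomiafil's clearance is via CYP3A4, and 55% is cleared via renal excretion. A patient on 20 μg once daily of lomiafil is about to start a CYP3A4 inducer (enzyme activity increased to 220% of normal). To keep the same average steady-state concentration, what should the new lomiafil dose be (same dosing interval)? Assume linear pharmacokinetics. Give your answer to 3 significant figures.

30.8 μg

CYP3A4: 0.45 × 2.2 = 0.99
Other: 0.55 (unchanged)
CL_new/CL_old = 0.99 + 0.55 = 1.54.
Exposure is unchanged when dose changes in proportion to clearance. New dose = 20 μg × 1.54 = 30.8 μg.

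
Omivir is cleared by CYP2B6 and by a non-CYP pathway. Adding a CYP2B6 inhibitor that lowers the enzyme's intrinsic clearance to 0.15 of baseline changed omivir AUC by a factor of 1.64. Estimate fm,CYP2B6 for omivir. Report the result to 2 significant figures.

CL'/CL = 1 / 1.64 = 0.6098
0.15·fm + (1 − fm) = 0.6098
fm = (0.6098 − 1) / (0.15 − 1) = 0.46

0.46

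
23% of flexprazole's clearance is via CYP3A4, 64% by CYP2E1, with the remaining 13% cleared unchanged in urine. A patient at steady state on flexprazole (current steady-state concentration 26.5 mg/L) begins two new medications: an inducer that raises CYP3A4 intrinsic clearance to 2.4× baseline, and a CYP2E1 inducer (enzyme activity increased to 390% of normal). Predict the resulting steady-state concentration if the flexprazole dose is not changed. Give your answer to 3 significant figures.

8.34 mg/L

The CYP3A4 pathway (23% of clearance) is boosted to 2.4× activity: 0.23 × 2.4 = 0.552.
The CYP2E1 pathway (64% of clearance) rises to 3.9× activity: 0.64 × 3.9 = 2.496.
The remaining 13% of clearance is unaffected.
Relative clearance = 0.552 + 2.496 + 0.13 = 3.178.
Dividing the baseline by the relative clearance: 26.5 / 3.178 = 8.34 mg/L.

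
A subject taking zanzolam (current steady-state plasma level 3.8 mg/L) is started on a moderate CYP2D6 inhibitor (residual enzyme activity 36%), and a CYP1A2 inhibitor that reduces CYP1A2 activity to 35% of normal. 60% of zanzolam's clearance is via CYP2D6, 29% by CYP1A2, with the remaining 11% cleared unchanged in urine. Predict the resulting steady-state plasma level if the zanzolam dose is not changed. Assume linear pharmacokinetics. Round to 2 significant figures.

CYP2D6: 0.6 × 0.36 = 0.216
CYP1A2: 0.29 × 0.35 = 0.1015
Other: 0.11 (unchanged)
CL_new/CL_old = 0.216 + 0.1015 + 0.11 = 0.4275.
Steady-state plasma level ∝ 1/CL: new value = 3.8 / 0.4275 = 8.9 mg/L.

8.9 mg/L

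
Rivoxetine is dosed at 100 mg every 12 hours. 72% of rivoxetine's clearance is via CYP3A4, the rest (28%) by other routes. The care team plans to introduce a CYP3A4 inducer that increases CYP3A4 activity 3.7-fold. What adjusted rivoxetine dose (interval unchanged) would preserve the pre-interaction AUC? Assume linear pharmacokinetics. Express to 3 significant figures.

294 mg

The CYP3A4 pathway (72% of clearance) rises to 3.7× activity: 0.72 × 3.7 = 2.664.
Non-CYP routes (28%) are unchanged.
CL_new/CL_old = 2.664 + 0.28 = 2.944.
To maintain the same steady-state level, dose must scale with clearance: new dose = 100 × 2.944 = 294 mg.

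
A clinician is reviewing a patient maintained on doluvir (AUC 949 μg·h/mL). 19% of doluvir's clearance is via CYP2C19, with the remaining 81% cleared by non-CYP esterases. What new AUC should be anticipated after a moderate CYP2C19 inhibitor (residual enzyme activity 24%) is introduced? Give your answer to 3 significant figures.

1.11 × 10³ μg·h/mL

The CYP2C19 pathway (19% of clearance) is reduced to 0.24× activity: 0.19 × 0.24 = 0.0456.
The remaining 81% of clearance is unaffected.
New clearance relative to baseline: 0.0456 + 0.81 = 0.8556.
New AUC = baseline ÷ relative clearance = 949 / 0.8556 = 1.11 × 10³ μg·h/mL.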